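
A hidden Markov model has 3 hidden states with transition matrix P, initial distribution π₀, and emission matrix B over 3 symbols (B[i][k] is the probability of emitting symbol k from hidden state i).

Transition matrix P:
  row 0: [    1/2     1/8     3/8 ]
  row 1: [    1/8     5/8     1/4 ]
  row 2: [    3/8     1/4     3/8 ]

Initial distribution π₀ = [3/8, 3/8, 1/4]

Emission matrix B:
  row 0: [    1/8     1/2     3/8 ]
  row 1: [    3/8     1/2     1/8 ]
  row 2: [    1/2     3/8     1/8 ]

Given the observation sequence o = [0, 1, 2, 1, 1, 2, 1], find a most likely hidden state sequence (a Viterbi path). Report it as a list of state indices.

path = [2, 0, 0, 0, 0, 0, 0]

t=0: δ = [4.688e-02, 1.406e-01, 1.250e-01]  (obs o_0=0)
t=1: δ = [2.344e-02, 4.395e-02, 1.758e-02]  ψ = [2, 1, 2]  (obs o_1=1)
t=2: δ = [4.395e-03, 3.433e-03, 1.373e-03]  ψ = [0, 1, 1]  (obs o_2=2)
t=3: δ = [1.099e-03, 1.073e-03, 6.180e-04]  ψ = [0, 1, 0]  (obs o_3=1)
t=4: δ = [2.747e-04, 3.353e-04, 1.545e-04]  ψ = [0, 1, 0]  (obs o_4=1)
t=5: δ = [5.150e-05, 2.619e-05, 1.287e-05]  ψ = [0, 1, 0]  (obs o_5=2)
t=6: δ = [1.287e-05, 8.185e-06, 7.242e-06]  ψ = [0, 1, 0]  (obs o_6=1)
backtrack: best end state = 0; path = [2, 0, 0, 0, 0, 0, 0]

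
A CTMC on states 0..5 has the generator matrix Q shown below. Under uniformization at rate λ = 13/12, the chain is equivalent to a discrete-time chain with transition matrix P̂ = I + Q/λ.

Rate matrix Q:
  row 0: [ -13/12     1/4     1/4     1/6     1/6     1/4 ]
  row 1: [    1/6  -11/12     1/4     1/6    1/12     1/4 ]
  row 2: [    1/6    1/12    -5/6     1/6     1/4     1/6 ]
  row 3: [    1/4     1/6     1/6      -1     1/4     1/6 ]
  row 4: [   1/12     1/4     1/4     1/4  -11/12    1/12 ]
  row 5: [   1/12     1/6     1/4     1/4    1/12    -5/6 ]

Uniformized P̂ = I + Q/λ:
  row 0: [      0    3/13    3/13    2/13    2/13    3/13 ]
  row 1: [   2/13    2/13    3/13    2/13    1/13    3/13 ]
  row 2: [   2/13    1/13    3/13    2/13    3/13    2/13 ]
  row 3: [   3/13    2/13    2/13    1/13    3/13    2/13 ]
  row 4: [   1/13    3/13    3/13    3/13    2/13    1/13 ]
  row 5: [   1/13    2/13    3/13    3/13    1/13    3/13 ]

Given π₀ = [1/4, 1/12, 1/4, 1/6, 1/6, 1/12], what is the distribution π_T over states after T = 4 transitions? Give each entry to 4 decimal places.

t=0: π = [0.2500, 0.0833, 0.2500, 0.1667, 0.1667, 0.0833]
t=1: π = [0.1090, 0.1667, 0.2179, 0.1603, 0.1731, 0.1731]
t=2: π = [0.1228, 0.1588, 0.2184, 0.1681, 0.1568, 0.1750]
t=3: π = [0.1224, 0.1585, 0.2178, 0.1664, 0.1579, 0.1769]
t=4: π = [0.1221, 0.1586, 0.2180, 0.1668, 0.1576, 0.1769]

π = [0.1221, 0.1586, 0.2180, 0.1668, 0.1576, 0.1769]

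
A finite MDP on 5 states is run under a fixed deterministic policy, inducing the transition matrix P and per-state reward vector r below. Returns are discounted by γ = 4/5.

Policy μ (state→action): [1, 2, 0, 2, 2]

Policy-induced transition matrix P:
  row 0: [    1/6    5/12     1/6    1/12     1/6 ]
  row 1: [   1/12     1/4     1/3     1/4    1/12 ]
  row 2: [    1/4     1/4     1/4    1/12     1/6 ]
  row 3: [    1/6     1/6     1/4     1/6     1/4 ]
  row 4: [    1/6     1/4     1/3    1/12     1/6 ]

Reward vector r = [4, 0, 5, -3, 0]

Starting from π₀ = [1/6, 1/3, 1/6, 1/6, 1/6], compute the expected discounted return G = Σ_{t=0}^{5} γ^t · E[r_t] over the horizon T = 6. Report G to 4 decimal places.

G = 5.2726

t=0: π = [0.1667, 0.3333, 0.1667, 0.1667, 0.1667], E[r] = 1.0000, γ^t·E[r] = 1.000000, running G = 1.000000
t=1: π = [0.1528, 0.2639, 0.2778, 0.1528, 0.1528], E[r] = 1.5417, γ^t·E[r] = 1.233333, running G = 2.233333
t=2: π = [0.1678, 0.2627, 0.2720, 0.1400, 0.1574], E[r] = 1.6111, γ^t·E[r] = 1.031111, running G = 3.264444
t=3: π = [0.1674, 0.2663, 0.2710, 0.1388, 0.1564], E[r] = 1.6085, γ^t·E[r] = 0.823556, running G = 4.088000
t=4: π = [0.1671, 0.2663, 0.2713, 0.1393, 0.1560], E[r] = 1.6068, γ^t·E[r] = 0.658133, running G = 4.746133
t=5: π = [0.1671, 0.2662, 0.2713, 0.1393, 0.1561], E[r] = 1.6067, γ^t·E[r] = 0.526485, running G = 5.272618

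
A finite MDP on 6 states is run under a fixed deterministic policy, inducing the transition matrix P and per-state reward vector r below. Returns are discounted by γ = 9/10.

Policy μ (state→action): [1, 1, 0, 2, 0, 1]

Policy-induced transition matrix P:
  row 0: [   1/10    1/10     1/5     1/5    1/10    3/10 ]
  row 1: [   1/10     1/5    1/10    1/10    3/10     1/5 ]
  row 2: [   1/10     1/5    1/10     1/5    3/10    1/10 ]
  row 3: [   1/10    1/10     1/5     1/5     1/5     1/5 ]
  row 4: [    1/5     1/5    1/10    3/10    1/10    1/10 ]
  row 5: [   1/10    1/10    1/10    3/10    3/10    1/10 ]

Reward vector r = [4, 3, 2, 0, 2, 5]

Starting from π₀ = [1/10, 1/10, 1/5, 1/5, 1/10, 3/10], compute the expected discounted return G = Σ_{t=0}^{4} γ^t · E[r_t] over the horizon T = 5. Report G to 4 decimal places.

G = 10.2497

t=0: π = [0.1000, 0.1000, 0.2000, 0.2000, 0.1000, 0.3000], E[r] = 2.8000, γ^t·E[r] = 2.800000, running G = 2.800000
t=1: π = [0.1100, 0.1400, 0.1300, 0.2300, 0.2400, 0.1500], E[r] = 2.3500, γ^t·E[r] = 2.115000, running G = 4.915000
t=2: π = [0.1240, 0.1510, 0.1340, 0.2250, 0.2070, 0.1590], E[r] = 2.4260, γ^t·E[r] = 1.965060, running G = 6.880060
t=3: π = [0.1207, 0.1492, 0.1349, 0.2215, 0.2113, 0.1624], E[r] = 2.4348, γ^t·E[r] = 1.774969, running G = 8.655029
t=4: π = [0.1211, 0.1495, 0.1342, 0.2225, 0.2115, 0.1612], E[r] = 2.4305, γ^t·E[r] = 1.594671, running G = 10.249700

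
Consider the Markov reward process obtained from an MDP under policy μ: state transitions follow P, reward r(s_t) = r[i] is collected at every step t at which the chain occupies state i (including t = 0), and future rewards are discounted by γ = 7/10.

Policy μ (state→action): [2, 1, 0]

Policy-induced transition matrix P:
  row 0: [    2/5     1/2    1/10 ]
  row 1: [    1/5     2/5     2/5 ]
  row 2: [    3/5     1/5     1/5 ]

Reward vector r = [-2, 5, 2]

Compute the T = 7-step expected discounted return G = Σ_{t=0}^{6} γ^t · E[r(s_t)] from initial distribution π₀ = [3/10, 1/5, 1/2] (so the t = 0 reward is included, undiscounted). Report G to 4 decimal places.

t=0: π = [0.3000, 0.2000, 0.5000], E[r] = 1.4000, γ^t·E[r] = 1.400000, running G = 1.400000
t=1: π = [0.4600, 0.3300, 0.2100], E[r] = 1.1500, γ^t·E[r] = 0.805000, running G = 2.205000
t=2: π = [0.3760, 0.4040, 0.2200], E[r] = 1.7080, γ^t·E[r] = 0.836920, running G = 3.041920
t=3: π = [0.3632, 0.3936, 0.2432], E[r] = 1.7280, γ^t·E[r] = 0.592704, running G = 3.634624
t=4: π = [0.3699, 0.3877, 0.2424], E[r] = 1.6834, γ^t·E[r] = 0.404175, running G = 4.038799
t=5: π = [0.3709, 0.3885, 0.2405], E[r] = 1.6818, γ^t·E[r] = 0.282653, running G = 4.321452
t=6: π = [0.3704, 0.3890, 0.2406], E[r] = 1.6853, γ^t·E[r] = 0.198278, running G = 4.519730

G = 4.5197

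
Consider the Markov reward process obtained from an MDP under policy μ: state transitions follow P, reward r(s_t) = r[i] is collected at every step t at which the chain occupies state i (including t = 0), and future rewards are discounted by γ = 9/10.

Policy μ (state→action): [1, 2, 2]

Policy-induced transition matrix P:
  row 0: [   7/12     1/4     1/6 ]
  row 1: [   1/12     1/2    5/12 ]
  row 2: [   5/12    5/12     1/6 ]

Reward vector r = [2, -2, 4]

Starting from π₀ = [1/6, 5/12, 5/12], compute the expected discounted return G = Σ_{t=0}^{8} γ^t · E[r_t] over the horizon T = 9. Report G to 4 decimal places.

t=0: π = [0.1667, 0.4167, 0.4167], E[r] = 1.1667, γ^t·E[r] = 1.166667, running G = 1.166667
t=1: π = [0.3056, 0.4236, 0.2708], E[r] = 0.8472, γ^t·E[r] = 0.762500, running G = 1.929167
t=2: π = [0.3264, 0.4010, 0.2726], E[r] = 0.9410, γ^t·E[r] = 0.762188, running G = 2.691354
t=3: π = [0.3374, 0.3957, 0.2669], E[r] = 0.9511, γ^t·E[r] = 0.693352, running G = 3.384706
t=4: π = [0.3410, 0.3934, 0.2656], E[r] = 0.9575, γ^t·E[r] = 0.628240, running G = 4.012946
t=5: π = [0.3424, 0.3926, 0.2650], E[r] = 0.9596, γ^t·E[r] = 0.566616, running G = 4.579562
t=6: π = [0.3429, 0.3923, 0.2648], E[r] = 0.9603, γ^t·E[r] = 0.510367, running G = 5.089929
t=7: π = [0.3430, 0.3922, 0.2647], E[r] = 0.9606, γ^t·E[r] = 0.459463, running G = 5.549392
t=8: π = [0.3431, 0.3922, 0.2647], E[r] = 0.9607, γ^t·E[r] = 0.413561, running G = 5.962953

G = 5.9630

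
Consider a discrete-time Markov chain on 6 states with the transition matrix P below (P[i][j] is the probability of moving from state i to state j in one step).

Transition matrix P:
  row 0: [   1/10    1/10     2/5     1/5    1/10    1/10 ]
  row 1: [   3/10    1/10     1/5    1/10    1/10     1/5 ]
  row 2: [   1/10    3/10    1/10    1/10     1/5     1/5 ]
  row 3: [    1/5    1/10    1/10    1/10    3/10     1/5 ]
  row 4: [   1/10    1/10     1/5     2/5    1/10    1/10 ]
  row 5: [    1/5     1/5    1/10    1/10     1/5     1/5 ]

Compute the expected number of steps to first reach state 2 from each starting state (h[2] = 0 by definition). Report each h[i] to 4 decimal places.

h = [4.0373, 4.8419, 0.0000, 5.4642, 5.1301, 5.4354]

First-step conditioning: h[2] = 0; for i ≠ 2, h[i] = 1 + Σ_k P[i][k]·h[k].
  h[0] = 1 + 1/10·h[0] + 1/10·h[1] + 1/5·h[3] + 1/10·h[4] + 1/10·h[5]
  h[1] = 1 + 3/10·h[0] + 1/10·h[1] + 1/10·h[3] + 1/10·h[4] + 1/5·h[5]
  h[3] = 1 + 1/5·h[0] + 1/10·h[1] + 1/10·h[3] + 3/10·h[4] + 1/5·h[5]
  h[4] = 1 + 1/10·h[0] + 1/10·h[1] + 2/5·h[3] + 1/10·h[4] + 1/10·h[5]
  h[5] = 1 + 1/5·h[0] + 1/5·h[1] + 1/10·h[3] + 1/5·h[4] + 1/5·h[5]
Solving the 5×5 linear system over states ≠ 2 gives exactly h = [9524/2359, 11422/2359, 0, 12890/2359, 12102/2359, 12822/2359] (h[2] = 0 is the target).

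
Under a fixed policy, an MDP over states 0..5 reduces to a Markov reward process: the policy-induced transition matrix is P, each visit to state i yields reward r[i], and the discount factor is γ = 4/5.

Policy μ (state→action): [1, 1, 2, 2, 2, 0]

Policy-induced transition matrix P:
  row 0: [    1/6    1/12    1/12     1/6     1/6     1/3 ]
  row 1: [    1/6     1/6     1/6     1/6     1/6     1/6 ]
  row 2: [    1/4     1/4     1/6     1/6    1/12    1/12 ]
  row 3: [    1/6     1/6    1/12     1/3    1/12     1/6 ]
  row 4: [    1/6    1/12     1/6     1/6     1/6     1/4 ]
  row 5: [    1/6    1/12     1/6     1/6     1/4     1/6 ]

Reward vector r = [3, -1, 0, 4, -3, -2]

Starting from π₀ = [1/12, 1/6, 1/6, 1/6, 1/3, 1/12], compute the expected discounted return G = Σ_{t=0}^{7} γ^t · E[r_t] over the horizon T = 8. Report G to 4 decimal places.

G = 0.6665

t=0: π = [0.0833, 0.1667, 0.1667, 0.1667, 0.3333, 0.0833], E[r] = -0.4167, γ^t·E[r] = -0.416667, running G = -0.416667
t=1: π = [0.1806, 0.1389, 0.1458, 0.1944, 0.1458, 0.1944], E[r] = 0.3542, γ^t·E[r] = 0.283333, running G = -0.133333
t=2: π = [0.1788, 0.1354, 0.1354, 0.1991, 0.1545, 0.1968], E[r] = 0.3403, γ^t·E[r] = 0.217778, running G = 0.084444
t=3: π = [0.1780, 0.1338, 0.1352, 0.1998, 0.1552, 0.1981], E[r] = 0.3378, γ^t·E[r] = 0.172938, running G = 0.257383
t=4: π = [0.1779, 0.1337, 0.1352, 0.2000, 0.1553, 0.1980], E[r] = 0.3383, γ^t·E[r] = 0.138560, running G = 0.395942
t=5: π = [0.1779, 0.1337, 0.1352, 0.2000, 0.1552, 0.1980], E[r] = 0.3384, γ^t·E[r] = 0.110892, running G = 0.506834
t=6: π = [0.1779, 0.1337, 0.1352, 0.2000, 0.1552, 0.1980], E[r] = 0.3384, γ^t·E[r] = 0.088717, running G = 0.595551
t=7: π = [0.1779, 0.1337, 0.1352, 0.2000, 0.1552, 0.1980], E[r] = 0.3384, γ^t·E[r] = 0.070974, running G = 0.666526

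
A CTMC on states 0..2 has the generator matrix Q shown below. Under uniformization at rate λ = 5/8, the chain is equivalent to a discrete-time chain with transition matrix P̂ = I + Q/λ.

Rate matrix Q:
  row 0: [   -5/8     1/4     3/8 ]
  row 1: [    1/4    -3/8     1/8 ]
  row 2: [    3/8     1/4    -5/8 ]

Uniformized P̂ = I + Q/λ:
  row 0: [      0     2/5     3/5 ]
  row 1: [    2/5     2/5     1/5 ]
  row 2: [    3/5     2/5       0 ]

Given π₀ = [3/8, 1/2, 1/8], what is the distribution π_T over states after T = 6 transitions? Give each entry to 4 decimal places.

π = [0.3289, 0.4000, 0.2711]

t=0: π = [0.3750, 0.5000, 0.1250]
t=1: π = [0.2750, 0.4000, 0.3250]
t=2: π = [0.3550, 0.4000, 0.2450]
t=3: π = [0.3070, 0.4000, 0.2930]
t=4: π = [0.3358, 0.4000, 0.2642]
t=5: π = [0.3185, 0.4000, 0.2815]
t=6: π = [0.3289, 0.4000, 0.2711]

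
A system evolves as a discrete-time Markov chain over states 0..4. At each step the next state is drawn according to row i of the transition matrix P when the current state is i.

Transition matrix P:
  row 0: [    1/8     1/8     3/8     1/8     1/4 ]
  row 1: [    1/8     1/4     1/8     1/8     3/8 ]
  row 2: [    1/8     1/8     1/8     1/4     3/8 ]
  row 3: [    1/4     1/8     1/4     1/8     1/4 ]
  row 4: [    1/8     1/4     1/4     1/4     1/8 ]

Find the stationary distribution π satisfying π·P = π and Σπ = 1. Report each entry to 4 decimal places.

π = [0.1482, 0.1809, 0.2186, 0.1856, 0.2666]

Balance equations π_j = Σ_i π_i·P[i][j]:
  π_0 = 1/8·π_0 + 1/8·π_1 + 1/8·π_2 + 1/4·π_3 + 1/8·π_4
  π_1 = 1/8·π_0 + 1/4·π_1 + 1/8·π_2 + 1/8·π_3 + 1/4·π_4
  π_2 = 3/8·π_0 + 1/8·π_1 + 1/8·π_2 + 1/4·π_3 + 1/4·π_4
  π_3 = 1/8·π_0 + 1/8·π_1 + 1/4·π_2 + 1/8·π_3 + 1/4·π_4
  normalize: π_0 + π_1 + π_2 + π_3 + π_4 = 1
Solving the linear system gives exactly π = [756/5101, 923/5101, 1115/5101, 947/5101, 1360/5101].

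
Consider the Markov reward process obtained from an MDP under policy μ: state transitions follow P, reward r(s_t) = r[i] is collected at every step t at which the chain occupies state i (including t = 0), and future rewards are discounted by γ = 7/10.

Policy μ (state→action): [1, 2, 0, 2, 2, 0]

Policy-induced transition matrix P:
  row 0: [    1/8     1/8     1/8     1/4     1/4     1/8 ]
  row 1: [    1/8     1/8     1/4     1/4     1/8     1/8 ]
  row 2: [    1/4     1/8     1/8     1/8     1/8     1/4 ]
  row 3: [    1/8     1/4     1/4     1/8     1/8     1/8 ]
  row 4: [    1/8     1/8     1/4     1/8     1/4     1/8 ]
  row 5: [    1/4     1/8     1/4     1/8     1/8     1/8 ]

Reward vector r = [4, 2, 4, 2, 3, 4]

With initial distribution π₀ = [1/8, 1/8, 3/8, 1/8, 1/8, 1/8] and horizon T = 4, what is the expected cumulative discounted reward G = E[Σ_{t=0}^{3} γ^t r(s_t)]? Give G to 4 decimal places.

t=0: π = [0.1250, 0.1250, 0.3750, 0.1250, 0.1250, 0.1250], E[r] = 3.3750, γ^t·E[r] = 3.375000, running G = 3.375000
t=1: π = [0.1875, 0.1406, 0.1875, 0.1563, 0.1563, 0.1719], E[r] = 3.2500, γ^t·E[r] = 2.275000, running G = 5.650000
t=2: π = [0.1699, 0.1445, 0.2031, 0.1660, 0.1680, 0.1484], E[r] = 3.2109, γ^t·E[r] = 1.573359, running G = 7.223359
t=3: π = [0.1689, 0.1458, 0.2034, 0.1643, 0.1672, 0.1504], E[r] = 3.2126, γ^t·E[r] = 1.101938, running G = 8.325297

G = 8.3253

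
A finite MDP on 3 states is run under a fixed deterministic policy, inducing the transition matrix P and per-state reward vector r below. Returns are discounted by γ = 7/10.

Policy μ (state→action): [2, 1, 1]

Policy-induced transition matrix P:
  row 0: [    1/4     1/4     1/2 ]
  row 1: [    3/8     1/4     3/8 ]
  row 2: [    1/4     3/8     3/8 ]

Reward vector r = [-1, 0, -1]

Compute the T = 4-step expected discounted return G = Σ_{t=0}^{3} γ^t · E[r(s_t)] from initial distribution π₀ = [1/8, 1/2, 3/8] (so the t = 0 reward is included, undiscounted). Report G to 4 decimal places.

G = -1.5753

t=0: π = [0.1250, 0.5000, 0.3750], E[r] = -0.5000, γ^t·E[r] = -0.500000, running G = -0.500000
t=1: π = [0.3125, 0.2969, 0.3906], E[r] = -0.7031, γ^t·E[r] = -0.492188, running G = -0.992188
t=2: π = [0.2871, 0.2988, 0.4141], E[r] = -0.7012, γ^t·E[r] = -0.343574, running G = -1.335762
t=3: π = [0.2874, 0.3018, 0.4109], E[r] = -0.6982, γ^t·E[r] = -0.239497, running G = -1.575259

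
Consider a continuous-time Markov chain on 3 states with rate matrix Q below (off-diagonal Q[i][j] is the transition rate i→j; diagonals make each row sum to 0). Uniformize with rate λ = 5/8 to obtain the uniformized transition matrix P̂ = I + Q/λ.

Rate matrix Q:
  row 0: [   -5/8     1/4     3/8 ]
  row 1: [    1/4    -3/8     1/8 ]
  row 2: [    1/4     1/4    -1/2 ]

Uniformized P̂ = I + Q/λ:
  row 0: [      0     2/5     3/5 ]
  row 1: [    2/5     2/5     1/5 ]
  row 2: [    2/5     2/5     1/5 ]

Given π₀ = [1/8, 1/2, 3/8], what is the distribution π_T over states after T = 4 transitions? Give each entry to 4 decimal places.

π = [0.2816, 0.4000, 0.3184]

t=0: π = [0.1250, 0.5000, 0.3750]
t=1: π = [0.3500, 0.4000, 0.2500]
t=2: π = [0.2600, 0.4000, 0.3400]
t=3: π = [0.2960, 0.4000, 0.3040]
t=4: π = [0.2816, 0.4000, 0.3184]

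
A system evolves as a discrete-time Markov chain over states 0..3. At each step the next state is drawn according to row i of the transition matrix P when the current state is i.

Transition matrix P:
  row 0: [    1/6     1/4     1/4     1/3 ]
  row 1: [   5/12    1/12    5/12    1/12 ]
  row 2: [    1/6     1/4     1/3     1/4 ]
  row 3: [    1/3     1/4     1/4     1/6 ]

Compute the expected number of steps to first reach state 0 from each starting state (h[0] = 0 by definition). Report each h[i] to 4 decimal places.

First-step conditioning: h[0] = 0; for i ≠ 0, h[i] = 1 + Σ_k P[i][k]·h[k].
  h[1] = 1 + 1/12·h[1] + 5/12·h[2] + 1/12·h[3]
  h[2] = 1 + 1/4·h[1] + 1/3·h[2] + 1/4·h[3]
  h[3] = 1 + 1/4·h[1] + 1/4·h[2] + 1/6·h[3]
Solving the 3×3 linear system over states ≠ 0 gives exactly h = [0, 252/79, 312/79, 264/79] (h[0] = 0 is the target).

h = [0.0000, 3.1899, 3.9494, 3.3418]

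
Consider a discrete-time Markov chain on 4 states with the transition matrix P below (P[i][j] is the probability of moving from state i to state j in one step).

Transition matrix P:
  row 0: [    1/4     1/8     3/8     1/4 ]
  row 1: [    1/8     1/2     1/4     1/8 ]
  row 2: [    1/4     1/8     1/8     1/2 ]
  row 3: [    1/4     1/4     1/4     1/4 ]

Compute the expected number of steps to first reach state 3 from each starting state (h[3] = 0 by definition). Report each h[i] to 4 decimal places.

First-step conditioning: h[3] = 0; for i ≠ 3, h[i] = 1 + Σ_k P[i][k]·h[k].
  h[0] = 1 + 1/4·h[0] + 1/8·h[1] + 3/8·h[2]
  h[1] = 1 + 1/8·h[0] + 1/2·h[1] + 1/4·h[2]
  h[2] = 1 + 1/4·h[0] + 1/8·h[1] + 1/8·h[2]
Solving the 3×3 linear system over states ≠ 3 gives exactly h = [200/59, 248/59, 160/59, 0] (h[3] = 0 is the target).

h = [3.3898, 4.2034, 2.7119, 0.0000]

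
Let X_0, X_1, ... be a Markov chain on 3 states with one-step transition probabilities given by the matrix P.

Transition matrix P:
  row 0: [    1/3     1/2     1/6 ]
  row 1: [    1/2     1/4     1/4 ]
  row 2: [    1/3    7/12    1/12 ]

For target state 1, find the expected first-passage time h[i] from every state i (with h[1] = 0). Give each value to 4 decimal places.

h = [1.9500, 0.0000, 1.8000]

First-step conditioning: h[1] = 0; for i ≠ 1, h[i] = 1 + Σ_k P[i][k]·h[k].
  h[0] = 1 + 1/3·h[0] + 1/6·h[2]
  h[2] = 1 + 1/3·h[0] + 1/12·h[2]
Solving the 2×2 linear system over states ≠ 1 gives exactly h = [39/20, 0, 9/5] (h[1] = 0 is the target).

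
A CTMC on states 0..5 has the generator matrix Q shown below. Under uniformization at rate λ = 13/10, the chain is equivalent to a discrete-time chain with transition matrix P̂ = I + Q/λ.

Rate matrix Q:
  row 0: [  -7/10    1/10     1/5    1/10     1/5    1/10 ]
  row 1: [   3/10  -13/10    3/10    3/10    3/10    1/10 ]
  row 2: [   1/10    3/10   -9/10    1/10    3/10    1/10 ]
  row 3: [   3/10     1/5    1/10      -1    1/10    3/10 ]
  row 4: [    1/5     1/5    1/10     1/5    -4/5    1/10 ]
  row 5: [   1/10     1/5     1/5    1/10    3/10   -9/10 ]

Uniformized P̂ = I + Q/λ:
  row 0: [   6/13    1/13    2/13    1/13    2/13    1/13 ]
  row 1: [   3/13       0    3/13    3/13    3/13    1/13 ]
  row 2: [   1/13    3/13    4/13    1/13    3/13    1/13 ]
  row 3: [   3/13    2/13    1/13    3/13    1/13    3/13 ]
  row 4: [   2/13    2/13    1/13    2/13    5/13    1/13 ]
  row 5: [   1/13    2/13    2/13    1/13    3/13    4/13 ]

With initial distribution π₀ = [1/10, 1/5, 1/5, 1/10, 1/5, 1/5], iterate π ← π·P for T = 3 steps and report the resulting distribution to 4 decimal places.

t=0: π = [0.1000, 0.2000, 0.2000, 0.1000, 0.2000, 0.2000]
t=1: π = [0.1769, 0.1308, 0.1769, 0.1385, 0.2385, 0.1385]
t=2: π = [0.2047, 0.1337, 0.1621, 0.1367, 0.2325, 0.1302]
t=3: π = [0.2152, 0.1300, 0.1607, 0.1364, 0.2298, 0.1280]

π = [0.2152, 0.1300, 0.1607, 0.1364, 0.2298, 0.1280]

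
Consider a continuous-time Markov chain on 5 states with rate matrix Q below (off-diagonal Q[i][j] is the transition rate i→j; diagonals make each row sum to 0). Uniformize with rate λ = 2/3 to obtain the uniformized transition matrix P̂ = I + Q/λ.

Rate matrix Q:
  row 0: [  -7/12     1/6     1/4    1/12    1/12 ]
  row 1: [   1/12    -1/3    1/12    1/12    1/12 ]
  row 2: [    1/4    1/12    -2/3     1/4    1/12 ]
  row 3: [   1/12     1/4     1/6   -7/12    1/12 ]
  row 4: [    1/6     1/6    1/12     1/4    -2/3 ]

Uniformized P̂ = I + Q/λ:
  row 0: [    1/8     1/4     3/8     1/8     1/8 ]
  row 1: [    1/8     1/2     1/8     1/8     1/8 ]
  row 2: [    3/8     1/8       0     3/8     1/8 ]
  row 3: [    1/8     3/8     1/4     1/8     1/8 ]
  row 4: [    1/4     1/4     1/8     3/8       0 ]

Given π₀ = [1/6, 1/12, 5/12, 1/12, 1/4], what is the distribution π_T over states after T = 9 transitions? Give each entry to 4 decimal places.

t=0: π = [0.1667, 0.0833, 0.4167, 0.0833, 0.2500]
t=1: π = [0.2604, 0.2292, 0.1250, 0.2917, 0.0938]
t=2: π = [0.1680, 0.3281, 0.2109, 0.1797, 0.1133]
t=3: π = [0.1919, 0.3281, 0.1631, 0.2061, 0.1108]
t=4: π = [0.1796, 0.3374, 0.1783, 0.1935, 0.1111]
t=5: π = [0.1835, 0.3362, 0.1718, 0.1974, 0.1111]
t=6: π = [0.1818, 0.3373, 0.1741, 0.1957, 0.1111]
t=7: π = [0.1824, 0.3370, 0.1732, 0.1963, 0.1111]
t=8: π = [0.1822, 0.3371, 0.1735, 0.1961, 0.1111]
t=9: π = [0.1823, 0.3371, 0.1734, 0.1962, 0.1111]

π = [0.1823, 0.3371, 0.1734, 0.1962, 0.1111]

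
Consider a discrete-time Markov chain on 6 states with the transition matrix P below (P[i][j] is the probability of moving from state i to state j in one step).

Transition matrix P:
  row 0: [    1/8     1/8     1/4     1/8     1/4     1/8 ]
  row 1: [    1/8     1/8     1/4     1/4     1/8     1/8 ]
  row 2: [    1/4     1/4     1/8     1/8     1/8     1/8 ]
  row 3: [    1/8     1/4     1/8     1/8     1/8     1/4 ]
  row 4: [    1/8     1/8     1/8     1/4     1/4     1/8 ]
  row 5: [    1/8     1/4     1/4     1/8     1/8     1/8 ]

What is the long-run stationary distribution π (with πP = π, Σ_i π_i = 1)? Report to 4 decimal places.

Balance equations π_j = Σ_i π_i·P[i][j]:
  π_0 = 1/8·π_0 + 1/8·π_1 + 1/4·π_2 + 1/8·π_3 + 1/8·π_4 + 1/8·π_5
  π_1 = 1/8·π_0 + 1/8·π_1 + 1/4·π_2 + 1/4·π_3 + 1/8·π_4 + 1/4·π_5
  π_2 = 1/4·π_0 + 1/4·π_1 + 1/8·π_2 + 1/8·π_3 + 1/8·π_4 + 1/4·π_5
  π_3 = 1/8·π_0 + 1/4·π_1 + 1/8·π_2 + 1/8·π_3 + 1/4·π_4 + 1/8·π_5
  π_4 = 1/4·π_0 + 1/8·π_1 + 1/8·π_2 + 1/8·π_3 + 1/4·π_4 + 1/8·π_5
  normalize: π_0 + π_1 + π_2 + π_3 + π_4 + π_5 = 1
Solving the linear system gives exactly π = [5387/36361, 6819/36361, 6735/36361, 6143/36361, 5964/36361, 5313/36361].

π = [0.1482, 0.1875, 0.1852, 0.1689, 0.1640, 0.1461]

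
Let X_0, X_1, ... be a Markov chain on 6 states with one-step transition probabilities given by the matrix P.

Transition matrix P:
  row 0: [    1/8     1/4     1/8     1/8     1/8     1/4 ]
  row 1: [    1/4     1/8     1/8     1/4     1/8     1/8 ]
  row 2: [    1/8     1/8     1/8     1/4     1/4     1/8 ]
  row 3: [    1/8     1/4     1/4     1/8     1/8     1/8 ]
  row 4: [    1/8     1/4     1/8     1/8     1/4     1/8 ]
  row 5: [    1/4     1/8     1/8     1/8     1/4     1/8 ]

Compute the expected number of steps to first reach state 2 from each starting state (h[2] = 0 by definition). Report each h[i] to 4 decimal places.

h = [6.9535, 6.8556, 0.0000, 6.0830, 6.9520, 6.9642]

First-step conditioning: h[2] = 0; for i ≠ 2, h[i] = 1 + Σ_k P[i][k]·h[k].
  h[0] = 1 + 1/8·h[0] + 1/4·h[1] + 1/8·h[3] + 1/8·h[4] + 1/4·h[5]
  h[1] = 1 + 1/4·h[0] + 1/8·h[1] + 1/4·h[3] + 1/8·h[4] + 1/8·h[5]
  h[3] = 1 + 1/8·h[0] + 1/4·h[1] + 1/8·h[3] + 1/8·h[4] + 1/8·h[5]
  h[4] = 1 + 1/8·h[0] + 1/4·h[1] + 1/8·h[3] + 1/4·h[4] + 1/8·h[5]
  h[5] = 1 + 1/4·h[0] + 1/8·h[1] + 1/8·h[3] + 1/4·h[4] + 1/8·h[5]
Solving the 5×5 linear system over states ≠ 2 gives exactly h = [4040/581, 35848/5229, 0, 4544/747, 36352/5229, 36416/5229] (h[2] = 0 is the target).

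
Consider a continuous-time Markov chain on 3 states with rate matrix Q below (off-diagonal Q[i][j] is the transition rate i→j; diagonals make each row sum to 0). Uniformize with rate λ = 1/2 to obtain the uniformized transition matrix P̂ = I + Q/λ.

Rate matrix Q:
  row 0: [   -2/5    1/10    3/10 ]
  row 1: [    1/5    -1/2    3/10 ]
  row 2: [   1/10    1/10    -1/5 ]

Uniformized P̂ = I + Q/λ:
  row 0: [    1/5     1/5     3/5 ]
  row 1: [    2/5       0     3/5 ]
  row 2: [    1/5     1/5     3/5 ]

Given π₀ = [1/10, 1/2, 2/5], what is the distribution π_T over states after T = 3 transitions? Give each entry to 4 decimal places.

t=0: π = [0.1000, 0.5000, 0.4000]
t=1: π = [0.3000, 0.1000, 0.6000]
t=2: π = [0.2200, 0.1800, 0.6000]
t=3: π = [0.2360, 0.1640, 0.6000]

π = [0.2360, 0.1640, 0.6000]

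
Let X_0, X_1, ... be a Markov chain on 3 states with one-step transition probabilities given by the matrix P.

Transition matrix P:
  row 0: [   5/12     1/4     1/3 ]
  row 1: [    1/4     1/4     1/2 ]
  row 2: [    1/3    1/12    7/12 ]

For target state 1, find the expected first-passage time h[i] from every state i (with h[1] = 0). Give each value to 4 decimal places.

First-step conditioning: h[1] = 0; for i ≠ 1, h[i] = 1 + Σ_k P[i][k]·h[k].
  h[0] = 1 + 5/12·h[0] + 1/3·h[2]
  h[2] = 1 + 1/3·h[0] + 7/12·h[2]
Solving the 2×2 linear system over states ≠ 1 gives exactly h = [108/19, 0, 132/19] (h[1] = 0 is the target).

h = [5.6842, 0.0000, 6.9474]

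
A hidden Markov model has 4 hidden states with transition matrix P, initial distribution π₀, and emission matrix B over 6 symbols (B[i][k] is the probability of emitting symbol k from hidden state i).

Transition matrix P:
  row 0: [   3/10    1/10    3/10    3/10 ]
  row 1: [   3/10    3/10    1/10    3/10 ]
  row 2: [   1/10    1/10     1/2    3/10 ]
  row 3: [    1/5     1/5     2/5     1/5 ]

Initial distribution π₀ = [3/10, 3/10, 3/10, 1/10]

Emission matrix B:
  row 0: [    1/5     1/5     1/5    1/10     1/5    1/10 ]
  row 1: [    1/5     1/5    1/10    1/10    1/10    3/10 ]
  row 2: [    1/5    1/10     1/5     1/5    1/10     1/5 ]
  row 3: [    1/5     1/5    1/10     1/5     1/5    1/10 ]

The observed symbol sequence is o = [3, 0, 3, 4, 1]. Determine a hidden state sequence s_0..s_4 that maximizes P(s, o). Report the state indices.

path = [2, 2, 2, 2, 3]

t=0: δ = [3.000e-02, 3.000e-02, 6.000e-02, 2.000e-02]  (obs o_0=3)
t=1: δ = [1.800e-03, 1.800e-03, 6.000e-03, 3.600e-03]  ψ = [0, 1, 2, 2]  (obs o_1=0)
t=2: δ = [7.200e-05, 7.200e-05, 6.000e-04, 3.600e-04]  ψ = [3, 3, 2, 2]  (obs o_2=3)
t=3: δ = [1.440e-05, 7.200e-06, 3.000e-05, 3.600e-05]  ψ = [3, 3, 2, 2]  (obs o_3=4)
t=4: δ = [1.440e-06, 1.440e-06, 1.500e-06, 1.800e-06]  ψ = [3, 3, 2, 2]  (obs o_4=1)
backtrack: best end state = 3; path = [2, 2, 2, 2, 3]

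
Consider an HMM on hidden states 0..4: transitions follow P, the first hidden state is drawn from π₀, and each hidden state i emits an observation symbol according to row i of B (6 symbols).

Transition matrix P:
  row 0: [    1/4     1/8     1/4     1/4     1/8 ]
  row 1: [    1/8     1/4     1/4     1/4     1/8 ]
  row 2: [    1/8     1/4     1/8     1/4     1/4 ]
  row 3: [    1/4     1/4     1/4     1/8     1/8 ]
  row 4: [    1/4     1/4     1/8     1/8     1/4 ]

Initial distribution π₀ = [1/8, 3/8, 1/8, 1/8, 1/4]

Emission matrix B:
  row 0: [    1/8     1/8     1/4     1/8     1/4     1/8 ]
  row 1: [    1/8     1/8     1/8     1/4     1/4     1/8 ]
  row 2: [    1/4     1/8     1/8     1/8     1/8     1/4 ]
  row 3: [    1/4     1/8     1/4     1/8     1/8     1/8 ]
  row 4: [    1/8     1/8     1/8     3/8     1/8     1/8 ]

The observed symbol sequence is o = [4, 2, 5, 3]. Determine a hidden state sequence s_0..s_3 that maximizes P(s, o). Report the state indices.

t=0: δ = [3.125e-02, 9.375e-02, 1.562e-02, 1.562e-02, 3.125e-02]  (obs o_0=4)
t=1: δ = [2.930e-03, 2.930e-03, 2.930e-03, 5.859e-03, 1.465e-03]  ψ = [1, 1, 1, 1, 1]  (obs o_1=2)
t=2: δ = [1.831e-04, 1.831e-04, 3.662e-04, 9.155e-05, 9.155e-05]  ψ = [3, 3, 3, 0, 2]  (obs o_2=5)
t=3: δ = [5.722e-06, 2.289e-05, 5.722e-06, 1.144e-05, 3.433e-05]  ψ = [0, 2, 0, 2, 2]  (obs o_3=3)
backtrack: best end state = 4; path = [1, 3, 2, 4]

path = [1, 3, 2, 4]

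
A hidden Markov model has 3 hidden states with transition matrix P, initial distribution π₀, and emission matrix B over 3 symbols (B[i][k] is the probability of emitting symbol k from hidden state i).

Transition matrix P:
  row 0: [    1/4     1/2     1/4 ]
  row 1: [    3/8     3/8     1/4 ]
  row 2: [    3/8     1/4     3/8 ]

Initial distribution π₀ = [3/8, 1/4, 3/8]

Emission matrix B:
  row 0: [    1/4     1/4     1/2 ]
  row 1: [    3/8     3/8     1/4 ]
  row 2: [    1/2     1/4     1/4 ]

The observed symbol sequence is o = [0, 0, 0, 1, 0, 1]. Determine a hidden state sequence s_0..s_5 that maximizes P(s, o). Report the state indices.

t=0: δ = [9.375e-02, 9.375e-02, 1.875e-01]  (obs o_0=0)
t=1: δ = [1.758e-02, 1.758e-02, 3.516e-02]  ψ = [2, 0, 2]  (obs o_1=0)
t=2: δ = [3.296e-03, 3.296e-03, 6.592e-03]  ψ = [2, 0, 2]  (obs o_2=0)
t=3: δ = [6.180e-04, 6.180e-04, 6.180e-04]  ψ = [2, 0, 2]  (obs o_3=1)
t=4: δ = [5.794e-05, 1.159e-04, 1.159e-04]  ψ = [1, 0, 2]  (obs o_4=0)
t=5: δ = [1.086e-05, 1.629e-05, 1.086e-05]  ψ = [1, 1, 2]  (obs o_5=1)
backtrack: best end state = 1; path = [2, 2, 2, 0, 1, 1]

path = [2, 2, 2, 0, 1, 1]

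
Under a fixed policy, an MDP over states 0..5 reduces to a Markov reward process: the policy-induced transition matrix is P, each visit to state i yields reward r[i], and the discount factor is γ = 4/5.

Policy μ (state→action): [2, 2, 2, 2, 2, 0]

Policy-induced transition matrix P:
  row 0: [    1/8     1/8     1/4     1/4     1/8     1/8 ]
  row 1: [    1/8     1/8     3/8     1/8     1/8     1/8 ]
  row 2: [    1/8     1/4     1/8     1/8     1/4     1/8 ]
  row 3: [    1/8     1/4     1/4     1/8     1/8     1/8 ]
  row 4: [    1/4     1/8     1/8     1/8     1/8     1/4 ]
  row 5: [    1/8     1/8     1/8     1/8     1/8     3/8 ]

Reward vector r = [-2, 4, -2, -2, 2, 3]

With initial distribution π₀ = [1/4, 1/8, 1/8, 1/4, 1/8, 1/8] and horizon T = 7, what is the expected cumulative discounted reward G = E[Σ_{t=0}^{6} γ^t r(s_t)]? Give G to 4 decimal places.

t=0: π = [0.2500, 0.1250, 0.1250, 0.2500, 0.1250, 0.1250], E[r] = -0.1250, γ^t·E[r] = -0.125000, running G = -0.125000
t=1: π = [0.1406, 0.1719, 0.2188, 0.1563, 0.1406, 0.1719], E[r] = 0.4531, γ^t·E[r] = 0.362500, running G = 0.237500
t=2: π = [0.1426, 0.1719, 0.2051, 0.1426, 0.1523, 0.1855], E[r] = 0.5684, γ^t·E[r] = 0.363750, running G = 0.601250
t=3: π = [0.1440, 0.1685, 0.2036, 0.1428, 0.1506, 0.1904], E[r] = 0.5654, γ^t·E[r] = 0.289500, running G = 0.890750
t=4: π = [0.1438, 0.1683, 0.2030, 0.1430, 0.1505, 0.1914], E[r] = 0.5688, γ^t·E[r] = 0.232988, running G = 1.123738
t=5: π = [0.1438, 0.1682, 0.2029, 0.1430, 0.1504, 0.1917], E[r] = 0.5693, γ^t·E[r] = 0.186548, running G = 1.310285
t=6: π = [0.1438, 0.1682, 0.2029, 0.1430, 0.1504, 0.1917], E[r] = 0.5695, γ^t·E[r] = 0.149281, running G = 1.459566

G = 1.4596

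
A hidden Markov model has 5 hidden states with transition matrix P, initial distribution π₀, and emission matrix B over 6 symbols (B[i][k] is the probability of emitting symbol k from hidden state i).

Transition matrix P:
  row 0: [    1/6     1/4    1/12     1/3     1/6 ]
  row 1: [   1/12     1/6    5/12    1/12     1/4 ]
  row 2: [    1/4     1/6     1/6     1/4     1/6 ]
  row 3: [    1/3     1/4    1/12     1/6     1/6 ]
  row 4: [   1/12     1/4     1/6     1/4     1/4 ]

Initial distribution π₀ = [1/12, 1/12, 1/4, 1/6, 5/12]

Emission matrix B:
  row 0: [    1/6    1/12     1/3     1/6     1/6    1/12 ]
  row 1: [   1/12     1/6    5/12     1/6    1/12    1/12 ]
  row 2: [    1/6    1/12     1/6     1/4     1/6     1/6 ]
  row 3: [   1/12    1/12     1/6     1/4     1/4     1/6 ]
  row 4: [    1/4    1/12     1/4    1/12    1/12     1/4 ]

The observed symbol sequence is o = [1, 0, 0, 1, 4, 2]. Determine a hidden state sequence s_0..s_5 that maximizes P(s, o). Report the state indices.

path = [4, 4, 4, 1, 2, 0]

t=0: δ = [6.944e-03, 1.389e-02, 2.083e-02, 1.389e-02, 3.472e-02]  (obs o_0=1)
t=1: δ = [8.681e-04, 7.234e-04, 9.645e-04, 7.234e-04, 2.170e-03]  ψ = [2, 4, 1, 4, 4]  (obs o_1=0)
t=2: δ = [4.019e-05, 4.521e-05, 6.028e-05, 4.521e-05, 1.356e-04]  ψ = [2, 4, 4, 4, 4]  (obs o_2=0)
t=3: δ = [1.256e-06, 5.651e-06, 1.884e-06, 2.826e-06, 2.826e-06]  ψ = [2, 4, 4, 4, 4]  (obs o_3=1)
t=4: δ = [1.570e-07, 7.849e-08, 3.925e-07, 1.766e-07, 1.177e-07]  ψ = [3, 1, 1, 4, 1]  (obs o_4=4)
t=5: δ = [3.270e-08, 2.725e-08, 1.090e-08, 1.635e-08, 1.635e-08]  ψ = [2, 2, 2, 2, 2]  (obs o_5=2)
backtrack: best end state = 0; path = [4, 4, 4, 1, 2, 0]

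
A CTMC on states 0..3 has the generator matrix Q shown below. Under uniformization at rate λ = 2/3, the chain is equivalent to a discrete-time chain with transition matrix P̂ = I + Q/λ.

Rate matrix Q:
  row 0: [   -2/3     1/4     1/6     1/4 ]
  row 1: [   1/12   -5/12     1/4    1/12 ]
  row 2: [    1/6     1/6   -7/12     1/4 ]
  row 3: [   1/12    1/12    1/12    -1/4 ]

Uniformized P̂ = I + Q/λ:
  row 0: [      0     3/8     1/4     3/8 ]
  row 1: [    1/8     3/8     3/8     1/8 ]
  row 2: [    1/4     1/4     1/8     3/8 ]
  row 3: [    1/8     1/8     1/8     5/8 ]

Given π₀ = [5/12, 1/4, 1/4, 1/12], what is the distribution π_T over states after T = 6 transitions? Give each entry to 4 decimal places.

t=0: π = [0.4167, 0.2500, 0.2500, 0.0833]
t=1: π = [0.1042, 0.3229, 0.2396, 0.3333]
t=2: π = [0.1419, 0.2617, 0.2188, 0.3776]
t=3: π = [0.1346, 0.2533, 0.2082, 0.4040]
t=4: π = [0.1342, 0.2480, 0.2051, 0.4127]
t=5: π = [0.1339, 0.2462, 0.2038, 0.4162]
t=6: π = [0.1337, 0.2455, 0.2033, 0.4175]

π = [0.1337, 0.2455, 0.2033, 0.4175]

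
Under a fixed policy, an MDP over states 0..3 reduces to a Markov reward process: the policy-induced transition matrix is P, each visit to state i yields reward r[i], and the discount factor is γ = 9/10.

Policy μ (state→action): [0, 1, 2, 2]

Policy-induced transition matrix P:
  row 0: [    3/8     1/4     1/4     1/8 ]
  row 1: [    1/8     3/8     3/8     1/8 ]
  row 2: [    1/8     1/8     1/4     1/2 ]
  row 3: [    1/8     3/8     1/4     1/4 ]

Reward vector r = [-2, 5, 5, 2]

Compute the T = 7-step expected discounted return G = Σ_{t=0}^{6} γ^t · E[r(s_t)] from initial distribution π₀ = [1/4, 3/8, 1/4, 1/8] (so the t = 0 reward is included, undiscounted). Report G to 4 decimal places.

G = 15.5991

t=0: π = [0.2500, 0.3750, 0.2500, 0.1250], E[r] = 2.8750, γ^t·E[r] = 2.875000, running G = 2.875000
t=1: π = [0.1875, 0.2813, 0.2969, 0.2344], E[r] = 2.9844, γ^t·E[r] = 2.685938, running G = 5.560938
t=2: π = [0.1719, 0.2773, 0.2852, 0.2656], E[r] = 3.0000, γ^t·E[r] = 2.430000, running G = 7.990938
t=3: π = [0.1680, 0.2822, 0.2847, 0.2651], E[r] = 3.0288, γ^t·E[r] = 2.208001, running G = 10.198939
t=4: π = [0.1670, 0.2828, 0.2853, 0.2649], E[r] = 3.0364, γ^t·E[r] = 1.992167, running G = 12.191106
t=5: π = [0.1667, 0.2828, 0.2854, 0.2651], E[r] = 3.0375, γ^t·E[r] = 1.793608, running G = 13.984714
t=6: π = [0.1667, 0.2828, 0.2854, 0.2651], E[r] = 3.0378, γ^t·E[r] = 1.614389, running G = 15.599103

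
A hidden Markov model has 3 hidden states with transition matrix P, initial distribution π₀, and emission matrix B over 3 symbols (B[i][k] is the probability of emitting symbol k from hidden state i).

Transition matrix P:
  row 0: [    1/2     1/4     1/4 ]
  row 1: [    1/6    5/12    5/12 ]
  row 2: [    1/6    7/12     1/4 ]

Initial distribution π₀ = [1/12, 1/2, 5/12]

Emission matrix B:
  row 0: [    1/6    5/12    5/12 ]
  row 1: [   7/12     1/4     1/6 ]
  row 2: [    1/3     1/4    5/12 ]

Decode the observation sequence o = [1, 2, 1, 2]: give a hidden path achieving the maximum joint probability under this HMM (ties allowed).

t=0: δ = [3.472e-02, 1.250e-01, 1.042e-01]  (obs o_0=1)
t=1: δ = [8.681e-03, 1.013e-02, 2.170e-02]  ψ = [1, 2, 1]  (obs o_1=2)
t=2: δ = [1.808e-03, 3.165e-03, 1.356e-03]  ψ = [0, 2, 2]  (obs o_2=1)
t=3: δ = [3.768e-04, 2.198e-04, 5.494e-04]  ψ = [0, 1, 1]  (obs o_3=2)
backtrack: best end state = 2; path = [1, 2, 1, 2]

path = [1, 2, 1, 2]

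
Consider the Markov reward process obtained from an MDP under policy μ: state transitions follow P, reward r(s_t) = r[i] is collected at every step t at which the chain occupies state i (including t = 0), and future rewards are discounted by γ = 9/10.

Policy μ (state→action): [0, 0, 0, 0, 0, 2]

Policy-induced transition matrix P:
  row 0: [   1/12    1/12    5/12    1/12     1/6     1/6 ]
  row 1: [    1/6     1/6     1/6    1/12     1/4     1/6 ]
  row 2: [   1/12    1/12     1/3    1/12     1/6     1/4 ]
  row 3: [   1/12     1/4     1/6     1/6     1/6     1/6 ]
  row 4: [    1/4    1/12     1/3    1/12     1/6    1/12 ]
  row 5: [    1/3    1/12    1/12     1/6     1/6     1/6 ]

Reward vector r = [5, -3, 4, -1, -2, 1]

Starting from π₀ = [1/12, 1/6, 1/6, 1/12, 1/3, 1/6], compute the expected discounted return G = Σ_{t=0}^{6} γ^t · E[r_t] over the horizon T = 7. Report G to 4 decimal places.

t=0: π = [0.0833, 0.1667, 0.1667, 0.0833, 0.3333, 0.1667], E[r] = 0.0000, γ^t·E[r] = 0.000000, running G = 0.000000
t=1: π = [0.1944, 0.1111, 0.2569, 0.1042, 0.1806, 0.1528], E[r] = 1.3542, γ^t·E[r] = 1.218750, running G = 1.218750
t=2: π = [0.1609, 0.1100, 0.2755, 0.1047, 0.1759, 0.1730], E[r] = 1.2928, γ^t·E[r] = 1.047188, running G = 2.265938
t=3: π = [0.1651, 0.1100, 0.2677, 0.1065, 0.1758, 0.1750], E[r] = 1.2831, γ^t·E[r] = 0.935402, running G = 3.201340
t=4: π = [0.1655, 0.1102, 0.2673, 0.1068, 0.1758, 0.1743], E[r] = 1.2820, γ^t·E[r] = 0.841095, running G = 4.042435
t=5: π = [0.1654, 0.1103, 0.2674, 0.1068, 0.1759, 0.1743], E[r] = 1.2814, γ^t·E[r] = 0.756654, running G = 4.799089
t=6: π = [0.1654, 0.1103, 0.2674, 0.1068, 0.1759, 0.1743], E[r] = 1.2814, γ^t·E[r] = 0.680967, running G = 5.480056

G = 5.4801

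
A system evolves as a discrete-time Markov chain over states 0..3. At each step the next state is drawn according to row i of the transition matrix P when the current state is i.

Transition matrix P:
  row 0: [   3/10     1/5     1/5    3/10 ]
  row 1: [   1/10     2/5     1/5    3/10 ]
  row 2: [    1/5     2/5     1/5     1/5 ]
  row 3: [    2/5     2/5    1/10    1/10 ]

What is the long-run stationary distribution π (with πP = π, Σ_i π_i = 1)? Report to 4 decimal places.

Balance equations π_j = Σ_i π_i·P[i][j]:
  π_0 = 3/10·π_0 + 1/10·π_1 + 1/5·π_2 + 2/5·π_3
  π_1 = 1/5·π_0 + 2/5·π_1 + 2/5·π_2 + 2/5·π_3
  π_2 = 1/5·π_0 + 1/5·π_1 + 1/5·π_2 + 1/10·π_3
  normalize: π_0 + π_1 + π_2 + π_3 = 1
Solving the linear system gives exactly π = [4/17, 6/17, 3/17, 4/17].

π = [0.2353, 0.3529, 0.1765, 0.2353]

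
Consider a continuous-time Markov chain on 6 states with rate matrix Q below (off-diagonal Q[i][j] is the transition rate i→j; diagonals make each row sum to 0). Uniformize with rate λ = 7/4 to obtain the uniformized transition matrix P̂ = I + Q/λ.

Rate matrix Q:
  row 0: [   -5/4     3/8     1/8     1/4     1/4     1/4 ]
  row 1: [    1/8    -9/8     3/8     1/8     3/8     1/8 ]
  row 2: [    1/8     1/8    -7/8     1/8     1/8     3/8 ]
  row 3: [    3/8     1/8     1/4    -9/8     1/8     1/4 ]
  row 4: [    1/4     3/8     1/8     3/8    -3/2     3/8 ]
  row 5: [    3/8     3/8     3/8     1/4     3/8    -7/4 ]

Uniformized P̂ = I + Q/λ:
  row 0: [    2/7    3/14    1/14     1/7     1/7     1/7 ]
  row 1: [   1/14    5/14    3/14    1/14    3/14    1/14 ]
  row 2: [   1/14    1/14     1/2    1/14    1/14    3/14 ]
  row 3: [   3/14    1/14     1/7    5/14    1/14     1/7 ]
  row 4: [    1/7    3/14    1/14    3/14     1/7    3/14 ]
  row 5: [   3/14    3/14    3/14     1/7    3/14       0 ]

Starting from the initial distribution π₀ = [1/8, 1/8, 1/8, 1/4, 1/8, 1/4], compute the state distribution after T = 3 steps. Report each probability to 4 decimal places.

π = [0.1596, 0.1868, 0.2199, 0.1600, 0.1389, 0.1348]

t=0: π = [0.1250, 0.1250, 0.1250, 0.2500, 0.1250, 0.2500]
t=1: π = [0.1786, 0.1786, 0.1964, 0.1875, 0.1429, 0.1161]
t=2: π = [0.1633, 0.1849, 0.2111, 0.1665, 0.1365, 0.1378]
t=3: π = [0.1596, 0.1868, 0.2199, 0.1600, 0.1389, 0.1348]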